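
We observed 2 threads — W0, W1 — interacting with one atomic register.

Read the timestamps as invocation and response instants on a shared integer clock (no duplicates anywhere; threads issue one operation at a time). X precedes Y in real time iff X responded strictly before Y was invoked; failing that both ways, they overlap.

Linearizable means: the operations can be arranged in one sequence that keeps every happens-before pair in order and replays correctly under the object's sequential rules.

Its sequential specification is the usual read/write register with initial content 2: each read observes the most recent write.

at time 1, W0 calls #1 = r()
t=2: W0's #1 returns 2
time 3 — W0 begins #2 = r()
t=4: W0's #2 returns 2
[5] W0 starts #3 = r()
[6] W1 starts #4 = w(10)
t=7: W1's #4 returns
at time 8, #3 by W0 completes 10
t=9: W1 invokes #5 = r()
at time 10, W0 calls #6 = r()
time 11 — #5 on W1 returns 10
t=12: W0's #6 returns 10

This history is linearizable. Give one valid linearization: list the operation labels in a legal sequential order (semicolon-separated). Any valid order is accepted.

#1; #2; #4; #3; #5; #6

after step 1 (#1 r() → 2): value 2
after step 2 (#2 r() → 2): value 2
after step 3 (#4 w(10)): value 10
after step 4 (#3 r() → 10): value 10
after step 5 (#5 r() → 10): value 10
after step 6 (#6 r() → 10): value 10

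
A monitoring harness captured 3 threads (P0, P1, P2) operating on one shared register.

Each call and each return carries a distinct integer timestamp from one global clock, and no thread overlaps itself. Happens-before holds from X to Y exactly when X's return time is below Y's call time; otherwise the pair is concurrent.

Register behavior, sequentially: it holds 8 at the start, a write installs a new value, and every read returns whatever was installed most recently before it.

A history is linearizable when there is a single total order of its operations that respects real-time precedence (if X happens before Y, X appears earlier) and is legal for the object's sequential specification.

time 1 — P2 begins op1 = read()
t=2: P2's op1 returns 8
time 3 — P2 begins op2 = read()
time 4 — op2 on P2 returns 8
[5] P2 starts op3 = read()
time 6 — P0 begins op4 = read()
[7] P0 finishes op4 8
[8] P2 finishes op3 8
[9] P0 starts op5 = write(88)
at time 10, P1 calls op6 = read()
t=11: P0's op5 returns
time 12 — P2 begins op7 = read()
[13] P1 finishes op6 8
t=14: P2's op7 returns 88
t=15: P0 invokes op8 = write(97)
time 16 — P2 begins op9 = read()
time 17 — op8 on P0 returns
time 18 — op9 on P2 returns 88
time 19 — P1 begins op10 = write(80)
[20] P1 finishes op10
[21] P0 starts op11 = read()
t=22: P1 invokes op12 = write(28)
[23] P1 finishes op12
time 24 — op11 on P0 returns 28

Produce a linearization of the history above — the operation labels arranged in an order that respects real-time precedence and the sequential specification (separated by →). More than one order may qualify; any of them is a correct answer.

after step 1 (op1 read() → 8): value 8
after step 2 (op2 read() → 8): value 8
after step 3 (op3 read() → 8): value 8
after step 4 (op4 read() → 8): value 8
after step 5 (op6 read() → 8): value 8
after step 6 (op5 write(88)): value 88
after step 7 (op7 read() → 88): value 88
after step 8 (op9 read() → 88): value 88
after step 9 (op8 write(97)): value 97
after step 10 (op10 write(80)): value 80
after step 11 (op12 write(28)): value 28
after step 12 (op11 read() → 28): value 28

op1 → op2 → op3 → op4 → op6 → op5 → op7 → op9 → op8 → op10 → op12 → op11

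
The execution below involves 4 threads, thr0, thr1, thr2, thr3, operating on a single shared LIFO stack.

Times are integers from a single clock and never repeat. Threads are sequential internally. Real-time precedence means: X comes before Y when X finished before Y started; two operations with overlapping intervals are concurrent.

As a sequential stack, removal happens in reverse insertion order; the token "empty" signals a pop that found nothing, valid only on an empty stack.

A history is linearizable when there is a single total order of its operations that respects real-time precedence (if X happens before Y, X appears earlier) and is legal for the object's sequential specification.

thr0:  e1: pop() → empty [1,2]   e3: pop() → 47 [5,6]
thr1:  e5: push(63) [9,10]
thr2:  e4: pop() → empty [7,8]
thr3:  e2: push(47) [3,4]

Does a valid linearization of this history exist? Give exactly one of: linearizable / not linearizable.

linearizable

witness order: e1, e2, e3, e4, e5
1. e1 pop() → empty, leaving stack <>
2. e2 push(47), leaving stack <47>
3. e3 pop() → 47, leaving stack <>
4. e4 pop() → empty, leaving stack <>
5. e5 push(63), leaving stack <63>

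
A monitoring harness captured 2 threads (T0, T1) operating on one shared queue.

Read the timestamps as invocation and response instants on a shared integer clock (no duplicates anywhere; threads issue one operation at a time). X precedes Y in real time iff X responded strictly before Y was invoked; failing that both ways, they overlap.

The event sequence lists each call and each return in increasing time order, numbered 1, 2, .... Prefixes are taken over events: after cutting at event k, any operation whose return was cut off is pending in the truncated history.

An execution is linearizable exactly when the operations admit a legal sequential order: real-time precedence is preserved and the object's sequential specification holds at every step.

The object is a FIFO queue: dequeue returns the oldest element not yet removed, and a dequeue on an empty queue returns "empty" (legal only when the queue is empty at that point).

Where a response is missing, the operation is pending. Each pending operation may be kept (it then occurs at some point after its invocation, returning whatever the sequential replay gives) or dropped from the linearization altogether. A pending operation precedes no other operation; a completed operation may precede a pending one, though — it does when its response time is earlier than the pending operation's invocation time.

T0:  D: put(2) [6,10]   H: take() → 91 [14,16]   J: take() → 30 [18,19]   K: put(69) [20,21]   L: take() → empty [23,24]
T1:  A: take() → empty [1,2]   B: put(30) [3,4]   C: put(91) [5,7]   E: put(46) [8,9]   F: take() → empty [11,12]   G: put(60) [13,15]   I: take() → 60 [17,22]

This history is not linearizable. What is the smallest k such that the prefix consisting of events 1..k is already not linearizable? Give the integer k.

events 1..11 are linearizable, e.g. via A, B, C, D, E:
1. A take() → empty, leaving queue <>
2. B put(30), leaving queue <30>
3. C put(91), leaving queue <30,91>
4. D put(2), leaving queue <30,91,2>
5. E put(46), leaving queue <30,91,2,46>
include event 12 — F responding at 12 — and every candidate order breaks
take A, B, C, D, E, F: step 6 already fails, because F take() → empty cannot occur there
take A, B, C, E, D, F: step 6 already fails, because F take() → empty cannot occur there

12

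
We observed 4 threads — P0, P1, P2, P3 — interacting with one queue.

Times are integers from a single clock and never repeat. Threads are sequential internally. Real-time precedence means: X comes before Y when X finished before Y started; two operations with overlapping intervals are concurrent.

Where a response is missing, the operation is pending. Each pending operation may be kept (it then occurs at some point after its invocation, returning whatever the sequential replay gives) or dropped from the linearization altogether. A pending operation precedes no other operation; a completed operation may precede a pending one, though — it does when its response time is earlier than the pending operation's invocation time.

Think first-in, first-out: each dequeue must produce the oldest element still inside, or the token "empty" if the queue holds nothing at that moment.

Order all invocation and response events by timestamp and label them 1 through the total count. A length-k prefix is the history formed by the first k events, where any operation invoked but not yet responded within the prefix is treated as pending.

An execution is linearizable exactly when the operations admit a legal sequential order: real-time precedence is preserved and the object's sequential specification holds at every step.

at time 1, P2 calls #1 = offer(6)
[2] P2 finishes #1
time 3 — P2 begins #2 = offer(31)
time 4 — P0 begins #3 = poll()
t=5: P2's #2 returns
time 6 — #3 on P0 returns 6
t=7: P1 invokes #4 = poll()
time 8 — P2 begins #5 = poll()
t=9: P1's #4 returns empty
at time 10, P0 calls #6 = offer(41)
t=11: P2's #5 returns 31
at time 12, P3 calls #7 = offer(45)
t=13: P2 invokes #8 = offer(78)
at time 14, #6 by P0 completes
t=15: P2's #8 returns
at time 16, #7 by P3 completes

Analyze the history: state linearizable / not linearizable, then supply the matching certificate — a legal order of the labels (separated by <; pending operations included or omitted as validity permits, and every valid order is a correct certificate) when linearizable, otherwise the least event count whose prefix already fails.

linearizable — witness: #1 < #2 < #3 < #5 < #4 < #6 < #7 < #8

step 1: #1 offer(6) — queue <6>
step 2: #2 offer(31) — queue <6,31>
step 3: #3 poll() → 6 — queue <31>
step 4: #5 poll() → 31 — queue <>
step 5: #4 poll() → empty — queue <>
step 6: #6 offer(41) — queue <41>
step 7: #7 offer(45) — queue <41,45>
step 8: #8 offer(78) — queue <41,45,78>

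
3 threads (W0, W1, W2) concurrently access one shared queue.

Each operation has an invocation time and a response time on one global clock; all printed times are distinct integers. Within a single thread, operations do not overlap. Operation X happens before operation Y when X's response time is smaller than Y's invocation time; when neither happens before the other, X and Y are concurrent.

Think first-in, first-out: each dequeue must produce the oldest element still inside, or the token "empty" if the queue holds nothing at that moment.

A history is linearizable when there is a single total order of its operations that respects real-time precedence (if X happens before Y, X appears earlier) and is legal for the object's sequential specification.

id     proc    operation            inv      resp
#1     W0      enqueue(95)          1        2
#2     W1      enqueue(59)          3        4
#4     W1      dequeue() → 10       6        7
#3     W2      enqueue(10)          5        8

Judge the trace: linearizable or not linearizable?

not linearizable

cut after 6 events: linearizable; cut after 7 events (#4 responds, time 7): not linearizable
a single order respects real time; the 3 completed queue operations fail replay along it
completion choices over the 1 pending operation (#3) were checked; none helps
one such order, #1, #2, #4 (pending dropped), breaks at step 3 where #4 dequeue() → 10 is illegal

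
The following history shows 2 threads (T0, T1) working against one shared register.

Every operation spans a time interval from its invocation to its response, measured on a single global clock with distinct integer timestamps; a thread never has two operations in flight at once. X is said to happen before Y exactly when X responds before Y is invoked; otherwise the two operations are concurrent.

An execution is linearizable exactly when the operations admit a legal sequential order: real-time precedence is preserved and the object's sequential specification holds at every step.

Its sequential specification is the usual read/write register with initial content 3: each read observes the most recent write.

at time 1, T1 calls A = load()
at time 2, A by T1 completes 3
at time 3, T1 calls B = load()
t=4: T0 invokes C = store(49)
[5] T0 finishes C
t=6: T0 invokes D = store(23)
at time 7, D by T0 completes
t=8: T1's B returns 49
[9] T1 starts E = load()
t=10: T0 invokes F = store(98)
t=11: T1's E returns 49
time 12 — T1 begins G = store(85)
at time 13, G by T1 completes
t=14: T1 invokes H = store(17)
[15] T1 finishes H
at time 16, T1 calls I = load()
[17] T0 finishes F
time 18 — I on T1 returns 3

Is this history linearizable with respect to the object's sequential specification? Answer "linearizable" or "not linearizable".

already the first 11 events (up to E's response at time 11) admit no linearization; the first 10 still do
5 completed operations, 3 real-time-consistent orders — every register replay fails
every completion of the 1 pending operation (F) was checked; none linearizes
e.g. A, B, C, D, E (pending dropped): illegal at step 2, since B load() → 49 cannot apply there
e.g. A, C, B, D, E (pending dropped): illegal at step 5, since E load() → 49 cannot apply there

not linearizable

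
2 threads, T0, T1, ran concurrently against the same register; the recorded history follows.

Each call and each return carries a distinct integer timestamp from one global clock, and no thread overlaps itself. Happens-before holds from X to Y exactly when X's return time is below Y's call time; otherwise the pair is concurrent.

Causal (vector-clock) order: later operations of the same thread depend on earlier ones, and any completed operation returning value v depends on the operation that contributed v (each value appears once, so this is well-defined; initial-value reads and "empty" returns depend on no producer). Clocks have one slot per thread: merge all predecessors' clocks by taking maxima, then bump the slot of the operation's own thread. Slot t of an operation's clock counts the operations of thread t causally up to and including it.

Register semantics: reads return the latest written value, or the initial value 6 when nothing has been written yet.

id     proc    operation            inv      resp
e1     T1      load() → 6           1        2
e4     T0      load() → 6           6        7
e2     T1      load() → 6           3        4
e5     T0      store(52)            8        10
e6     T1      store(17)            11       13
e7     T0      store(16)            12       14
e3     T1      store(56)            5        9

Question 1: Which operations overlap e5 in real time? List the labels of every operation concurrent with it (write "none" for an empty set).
e5 runs from 8 to 10; window-overlapping ops are concurrent
e1 [1,2]: before
e2 [3,4]: before
e3 [5,9]: concurrent
e4 [6,7]: before
e6 [11,13]: after
e7 [12,14]: after

e3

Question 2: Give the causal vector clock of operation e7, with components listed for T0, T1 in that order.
root op e1, invoked 1: fresh clock plus T1's own tick → (0, 1)
root op e4, invoked 6: fresh clock plus T0's own tick → (1, 0)
VC(e2, invoked at 3): max of VC(e1)=(0, 1), then +1 on thread T1 → (0, 2)
VC(e5, invoked at 8): max of VC(e4)=(1, 0), then +1 on thread T0 → (2, 0)
VC(e3, invoked at 5): max of VC(e2)=(0, 2), then +1 on thread T1 → (0, 3)
VC(e7, invoked at 12): max of VC(e5)=(2, 0), then +1 on thread T0 → (3, 0)
VC(e6, invoked at 11): max of VC(e3)=(0, 3), then +1 on thread T1 → (0, 4)
target: VC(e7) = (3, 0)

(3, 0)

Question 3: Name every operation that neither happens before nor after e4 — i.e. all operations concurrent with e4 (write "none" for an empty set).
e4 spans [6,7]; an op avoiding the whole window 6..7 is ordered, any other is concurrent
e1 [1,2]: before
e2 [3,4]: before
e3 [5,9]: concurrent
e5 [8,10]: after
e6 [11,13]: after
e7 [12,14]: after

e3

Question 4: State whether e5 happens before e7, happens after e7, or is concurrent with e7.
e5 spans [8,10], e7 spans [12,14]
resp(e5)=10 < inv(e7)=12

before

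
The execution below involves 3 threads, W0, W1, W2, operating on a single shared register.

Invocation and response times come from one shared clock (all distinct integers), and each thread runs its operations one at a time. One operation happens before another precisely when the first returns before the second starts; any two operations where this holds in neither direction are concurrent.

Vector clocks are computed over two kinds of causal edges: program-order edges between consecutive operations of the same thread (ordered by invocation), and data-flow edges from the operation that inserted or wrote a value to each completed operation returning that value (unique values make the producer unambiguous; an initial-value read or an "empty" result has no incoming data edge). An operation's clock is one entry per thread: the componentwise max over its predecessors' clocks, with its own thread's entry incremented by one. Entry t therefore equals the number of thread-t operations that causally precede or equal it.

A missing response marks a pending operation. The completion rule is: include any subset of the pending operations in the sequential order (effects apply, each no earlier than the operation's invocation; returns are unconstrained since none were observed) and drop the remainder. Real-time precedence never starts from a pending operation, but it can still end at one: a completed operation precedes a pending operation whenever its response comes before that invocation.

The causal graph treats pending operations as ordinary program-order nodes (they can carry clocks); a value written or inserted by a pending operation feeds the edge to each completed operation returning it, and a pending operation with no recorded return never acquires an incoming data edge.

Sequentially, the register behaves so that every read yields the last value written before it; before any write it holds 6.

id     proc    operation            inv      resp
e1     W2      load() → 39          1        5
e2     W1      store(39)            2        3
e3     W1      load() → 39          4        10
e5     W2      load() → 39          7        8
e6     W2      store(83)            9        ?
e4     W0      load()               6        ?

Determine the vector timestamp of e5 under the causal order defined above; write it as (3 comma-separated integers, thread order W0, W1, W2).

e2 (invocation 2): nothing precedes it; W1's component alone gives (0, 1, 0)
e4 (invocation 6): nothing precedes it; W0's component alone gives (1, 0, 0)
invoked at 1, e1 merges VC(e2)=(0, 1, 0) and bumps W2's slot → (0, 1, 1)
invoked at 4, e3 merges VC(e2)=(0, 1, 0) and bumps W1's slot → (0, 2, 0)
invoked at 7, e5 merges VC(e1)=(0, 1, 1), VC(e2)=(0, 1, 0) and bumps W2's slot → (0, 1, 2)
invoked at 9, e6 merges VC(e5)=(0, 1, 2) and bumps W2's slot → (0, 1, 3)
target: VC(e5) = (0, 1, 2)

(0, 1, 2)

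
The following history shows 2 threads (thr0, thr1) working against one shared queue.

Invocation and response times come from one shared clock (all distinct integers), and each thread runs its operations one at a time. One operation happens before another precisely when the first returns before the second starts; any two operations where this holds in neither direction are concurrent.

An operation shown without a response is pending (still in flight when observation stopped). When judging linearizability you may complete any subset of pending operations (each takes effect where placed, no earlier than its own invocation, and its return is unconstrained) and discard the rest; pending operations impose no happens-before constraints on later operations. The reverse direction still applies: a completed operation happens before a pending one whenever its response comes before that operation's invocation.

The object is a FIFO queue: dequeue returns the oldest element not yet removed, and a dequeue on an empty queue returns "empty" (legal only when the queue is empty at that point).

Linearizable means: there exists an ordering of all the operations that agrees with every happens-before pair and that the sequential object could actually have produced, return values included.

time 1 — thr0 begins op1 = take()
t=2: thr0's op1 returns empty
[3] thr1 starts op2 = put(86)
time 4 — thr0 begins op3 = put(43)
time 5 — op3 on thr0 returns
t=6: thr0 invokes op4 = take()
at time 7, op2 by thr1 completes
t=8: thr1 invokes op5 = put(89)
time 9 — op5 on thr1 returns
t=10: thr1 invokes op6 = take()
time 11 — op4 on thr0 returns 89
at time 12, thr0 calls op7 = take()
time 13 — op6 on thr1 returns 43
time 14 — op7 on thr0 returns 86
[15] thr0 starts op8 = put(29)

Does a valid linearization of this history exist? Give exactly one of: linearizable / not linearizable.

already the first 11 events (up to op4's response at time 11) admit no linearization; the first 10 still do
the 5 completed operations admit 5 real-time orders; each fails the queue replay
no completion choice of the 1 pending operation (op6) rescues it — every subset was tried
take op1, op2, op3, op4, op5 (pending dropped): step 4 already fails, because op4 take() → 89 cannot occur there
take op1, op2, op3, op5, op4 (pending dropped): step 5 already fails, because op4 take() → 89 cannot occur there

not linearizable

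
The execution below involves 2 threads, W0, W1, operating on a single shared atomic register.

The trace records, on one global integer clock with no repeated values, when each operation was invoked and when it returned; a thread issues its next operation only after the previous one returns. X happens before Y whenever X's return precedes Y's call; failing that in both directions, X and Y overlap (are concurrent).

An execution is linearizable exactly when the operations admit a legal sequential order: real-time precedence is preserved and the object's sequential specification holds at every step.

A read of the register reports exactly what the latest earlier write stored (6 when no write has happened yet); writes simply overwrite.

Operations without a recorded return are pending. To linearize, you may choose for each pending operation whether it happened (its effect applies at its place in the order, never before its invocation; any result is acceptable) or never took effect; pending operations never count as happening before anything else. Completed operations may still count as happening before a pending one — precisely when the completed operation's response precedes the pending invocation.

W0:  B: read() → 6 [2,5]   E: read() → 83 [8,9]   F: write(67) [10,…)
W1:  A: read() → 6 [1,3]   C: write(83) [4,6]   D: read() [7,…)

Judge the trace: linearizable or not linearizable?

linearizable

one valid linearization: A, B, C, D, E
after step 1 (A read() → 6): value 6
after step 2 (B read() → 6): value 6
after step 3 (C write(83)): value 83
after step 4 (D read() (pending, included)): value 83
after step 5 (E read() → 83): value 83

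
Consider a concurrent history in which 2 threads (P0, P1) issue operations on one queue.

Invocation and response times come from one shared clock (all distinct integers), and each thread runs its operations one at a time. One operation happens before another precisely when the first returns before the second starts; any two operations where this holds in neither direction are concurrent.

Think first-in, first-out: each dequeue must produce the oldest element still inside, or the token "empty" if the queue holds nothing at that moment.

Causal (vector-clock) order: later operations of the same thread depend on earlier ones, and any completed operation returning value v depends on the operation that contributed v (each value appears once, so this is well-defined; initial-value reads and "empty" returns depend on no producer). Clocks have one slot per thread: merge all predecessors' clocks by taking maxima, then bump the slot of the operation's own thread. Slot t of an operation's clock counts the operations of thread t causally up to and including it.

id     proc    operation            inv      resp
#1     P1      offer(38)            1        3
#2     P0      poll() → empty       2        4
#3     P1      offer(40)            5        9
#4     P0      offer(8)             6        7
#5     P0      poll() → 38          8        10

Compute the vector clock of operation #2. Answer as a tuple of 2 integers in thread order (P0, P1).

(1, 0)

#1 (invocation 1): nothing precedes it; P1's component alone gives (0, 1)
#2 (invocation 2): nothing precedes it; P0's component alone gives (1, 0)
VC(#3, invoked at 5): max of VC(#1)=(0, 1), then +1 on thread P1 → (0, 2)
VC(#4, invoked at 6): max of VC(#2)=(1, 0), then +1 on thread P0 → (2, 0)
VC(#5, invoked at 8): max of VC(#1)=(0, 1), VC(#4)=(2, 0), then +1 on thread P0 → (3, 1)
target: VC(#2) = (1, 0)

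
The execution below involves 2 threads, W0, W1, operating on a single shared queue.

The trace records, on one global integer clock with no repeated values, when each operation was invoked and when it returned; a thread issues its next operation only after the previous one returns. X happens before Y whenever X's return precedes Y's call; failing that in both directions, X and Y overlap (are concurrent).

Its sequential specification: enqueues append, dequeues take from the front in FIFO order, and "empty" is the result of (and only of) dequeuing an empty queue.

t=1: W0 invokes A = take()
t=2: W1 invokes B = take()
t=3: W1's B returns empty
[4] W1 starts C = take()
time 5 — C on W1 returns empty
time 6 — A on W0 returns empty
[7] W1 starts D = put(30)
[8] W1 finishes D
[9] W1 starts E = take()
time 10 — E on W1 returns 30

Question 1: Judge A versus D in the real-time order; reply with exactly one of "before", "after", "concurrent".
Answer: before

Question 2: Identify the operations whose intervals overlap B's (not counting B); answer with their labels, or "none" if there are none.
Answer: A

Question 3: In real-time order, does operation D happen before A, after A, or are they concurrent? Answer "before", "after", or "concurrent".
Answer: after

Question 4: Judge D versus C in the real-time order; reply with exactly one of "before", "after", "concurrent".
Answer: after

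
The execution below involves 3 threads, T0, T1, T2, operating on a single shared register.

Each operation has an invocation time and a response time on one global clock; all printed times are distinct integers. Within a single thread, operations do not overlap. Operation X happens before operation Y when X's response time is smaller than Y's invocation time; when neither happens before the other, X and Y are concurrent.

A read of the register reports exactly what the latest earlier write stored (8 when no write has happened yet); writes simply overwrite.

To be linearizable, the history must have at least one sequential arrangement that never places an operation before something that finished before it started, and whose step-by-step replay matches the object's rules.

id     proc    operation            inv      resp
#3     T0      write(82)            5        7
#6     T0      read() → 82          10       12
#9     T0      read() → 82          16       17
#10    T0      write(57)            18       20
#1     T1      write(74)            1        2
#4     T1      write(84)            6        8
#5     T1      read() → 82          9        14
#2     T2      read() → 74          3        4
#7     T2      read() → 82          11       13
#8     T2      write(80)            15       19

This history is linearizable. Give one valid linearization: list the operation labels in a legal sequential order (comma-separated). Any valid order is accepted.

step 1: #1 write(74) — value 74
step 2: #2 read() → 74 — value 74
step 3: #4 write(84) — value 84
step 4: #3 write(82) — value 82
step 5: #5 read() → 82 — value 82
step 6: #6 read() → 82 — value 82
step 7: #7 read() → 82 — value 82
step 8: #9 read() → 82 — value 82
step 9: #8 write(80) — value 80
step 10: #10 write(57) — value 57

#1, #2, #4, #3, #5, #6, #7, #9, #8, #10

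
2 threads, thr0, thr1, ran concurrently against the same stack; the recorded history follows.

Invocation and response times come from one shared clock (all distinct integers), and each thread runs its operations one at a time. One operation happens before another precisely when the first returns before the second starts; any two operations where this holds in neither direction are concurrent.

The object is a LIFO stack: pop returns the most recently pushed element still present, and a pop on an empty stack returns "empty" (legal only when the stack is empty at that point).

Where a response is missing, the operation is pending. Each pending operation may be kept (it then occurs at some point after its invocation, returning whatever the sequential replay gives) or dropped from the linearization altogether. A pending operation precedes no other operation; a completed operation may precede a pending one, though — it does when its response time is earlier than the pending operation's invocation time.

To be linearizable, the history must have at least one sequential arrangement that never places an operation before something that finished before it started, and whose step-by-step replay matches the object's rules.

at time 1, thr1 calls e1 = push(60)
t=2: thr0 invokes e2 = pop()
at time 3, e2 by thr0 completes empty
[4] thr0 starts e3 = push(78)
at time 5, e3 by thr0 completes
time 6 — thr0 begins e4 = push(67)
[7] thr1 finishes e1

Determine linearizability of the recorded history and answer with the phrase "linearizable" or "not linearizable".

witness order: e2, e1, e3
after step 1 (e2 pop() → empty): stack <>
after step 2 (e1 push(60)): stack <60>
after step 3 (e3 push(78)): stack <60,78>

linearizable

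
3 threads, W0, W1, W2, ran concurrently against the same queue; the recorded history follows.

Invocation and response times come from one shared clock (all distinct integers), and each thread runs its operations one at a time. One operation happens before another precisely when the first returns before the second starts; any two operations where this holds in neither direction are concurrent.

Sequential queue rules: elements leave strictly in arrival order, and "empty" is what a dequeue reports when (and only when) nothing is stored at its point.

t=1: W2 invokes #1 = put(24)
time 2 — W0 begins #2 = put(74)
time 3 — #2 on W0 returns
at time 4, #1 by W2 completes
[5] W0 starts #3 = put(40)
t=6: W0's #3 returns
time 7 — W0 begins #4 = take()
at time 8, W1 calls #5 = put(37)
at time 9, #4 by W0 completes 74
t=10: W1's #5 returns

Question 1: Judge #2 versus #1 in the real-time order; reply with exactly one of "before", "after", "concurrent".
Answer: concurrent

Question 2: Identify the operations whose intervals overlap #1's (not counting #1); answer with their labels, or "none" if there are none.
Answer: #2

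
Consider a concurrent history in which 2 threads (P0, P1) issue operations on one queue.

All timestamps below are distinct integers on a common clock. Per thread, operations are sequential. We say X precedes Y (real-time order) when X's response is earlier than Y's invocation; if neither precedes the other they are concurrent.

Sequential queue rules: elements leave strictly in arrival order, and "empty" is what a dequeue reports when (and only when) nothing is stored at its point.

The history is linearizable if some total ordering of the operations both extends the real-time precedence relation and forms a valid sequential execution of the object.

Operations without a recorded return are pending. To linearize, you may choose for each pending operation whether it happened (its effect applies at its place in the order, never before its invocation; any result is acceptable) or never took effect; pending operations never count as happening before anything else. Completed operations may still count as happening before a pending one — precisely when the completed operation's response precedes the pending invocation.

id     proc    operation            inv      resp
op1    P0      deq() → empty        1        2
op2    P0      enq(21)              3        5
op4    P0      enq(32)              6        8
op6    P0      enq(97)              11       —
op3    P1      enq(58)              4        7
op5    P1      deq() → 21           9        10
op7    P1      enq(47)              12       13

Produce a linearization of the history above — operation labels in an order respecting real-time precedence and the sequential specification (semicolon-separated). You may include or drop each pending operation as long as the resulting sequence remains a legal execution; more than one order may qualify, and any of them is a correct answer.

op1; op2; op3; op4; op5; op6; op7

after step 1 (op1 deq() → empty): queue <>
after step 2 (op2 enq(21)): queue <21>
after step 3 (op3 enq(58)): queue <21,58>
after step 4 (op4 enq(32)): queue <21,58,32>
after step 5 (op5 deq() → 21): queue <58,32>
after step 6 (op6 enq(97) (pending, included)): queue <58,32,97>
after step 7 (op7 enq(47)): queue <58,32,97,47>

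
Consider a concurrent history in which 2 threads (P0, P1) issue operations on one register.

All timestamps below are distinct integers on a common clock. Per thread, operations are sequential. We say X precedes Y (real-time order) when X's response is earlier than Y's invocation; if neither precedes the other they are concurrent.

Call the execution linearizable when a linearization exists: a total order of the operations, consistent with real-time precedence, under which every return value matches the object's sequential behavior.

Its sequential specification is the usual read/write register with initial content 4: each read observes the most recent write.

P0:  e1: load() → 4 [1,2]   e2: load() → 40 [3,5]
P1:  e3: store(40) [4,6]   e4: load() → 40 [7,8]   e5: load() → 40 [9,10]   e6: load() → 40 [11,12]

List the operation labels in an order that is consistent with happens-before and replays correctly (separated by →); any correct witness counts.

step 1: e1 load() → 4 — value 4
step 2: e3 store(40) — value 40
step 3: e2 load() → 40 — value 40
step 4: e4 load() → 40 — value 40
step 5: e5 load() → 40 — value 40
step 6: e6 load() → 40 — value 40

e1 → e3 → e2 → e4 → e5 → e6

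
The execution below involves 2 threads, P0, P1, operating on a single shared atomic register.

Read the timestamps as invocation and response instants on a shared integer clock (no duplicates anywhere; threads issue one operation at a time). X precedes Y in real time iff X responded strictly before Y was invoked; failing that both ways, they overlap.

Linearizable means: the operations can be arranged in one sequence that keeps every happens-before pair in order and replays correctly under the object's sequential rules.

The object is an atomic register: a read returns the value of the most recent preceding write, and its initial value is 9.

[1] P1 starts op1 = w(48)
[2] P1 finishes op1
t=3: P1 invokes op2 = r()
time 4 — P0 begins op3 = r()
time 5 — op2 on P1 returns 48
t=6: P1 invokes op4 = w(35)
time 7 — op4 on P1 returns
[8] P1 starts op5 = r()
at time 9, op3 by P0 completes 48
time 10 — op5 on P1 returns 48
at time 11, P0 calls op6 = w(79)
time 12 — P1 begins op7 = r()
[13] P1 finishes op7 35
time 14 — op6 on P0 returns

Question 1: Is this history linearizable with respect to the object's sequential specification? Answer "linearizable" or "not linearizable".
not linearizable

already the first 10 events (up to op5's response at time 10) admit no linearization; the first 9 still do
4 orders of the 5 completed atomic register ops respect real time; none is legal
one such order, op1, op2, op3, op4, op5, breaks at step 5 where op5 r() → 48 is illegal
one such order, op1, op2, op4, op3, op5, breaks at step 4 where op3 r() → 48 is illegal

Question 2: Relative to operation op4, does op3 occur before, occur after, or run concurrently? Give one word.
concurrent

op3 spans [4,9], op4 spans [6,7]
the intervals overlap in both directions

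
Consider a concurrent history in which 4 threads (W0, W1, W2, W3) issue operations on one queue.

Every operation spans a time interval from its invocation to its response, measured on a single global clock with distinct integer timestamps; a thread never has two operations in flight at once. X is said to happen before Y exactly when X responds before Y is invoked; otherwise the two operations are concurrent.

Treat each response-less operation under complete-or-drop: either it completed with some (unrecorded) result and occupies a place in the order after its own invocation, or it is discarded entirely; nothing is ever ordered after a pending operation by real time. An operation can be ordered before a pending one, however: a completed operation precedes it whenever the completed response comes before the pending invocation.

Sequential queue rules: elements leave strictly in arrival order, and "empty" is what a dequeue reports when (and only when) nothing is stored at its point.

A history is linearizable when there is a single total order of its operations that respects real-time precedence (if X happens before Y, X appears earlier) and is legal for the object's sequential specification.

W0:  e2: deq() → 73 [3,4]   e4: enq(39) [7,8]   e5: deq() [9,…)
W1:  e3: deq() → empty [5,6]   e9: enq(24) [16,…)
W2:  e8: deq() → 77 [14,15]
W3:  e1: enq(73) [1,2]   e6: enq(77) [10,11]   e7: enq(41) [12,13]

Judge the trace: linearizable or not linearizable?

a witness: e1, e2, e3, e4, e5, e6, e7, e8
after step 1 (e1 enq(73)): queue <73>
after step 2 (e2 deq() → 73): queue <>
after step 3 (e3 deq() → empty): queue <>
after step 4 (e4 enq(39)): queue <39>
after step 5 (e5 deq() (pending, included)): queue <>
after step 6 (e6 enq(77)): queue <77>
after step 7 (e7 enq(41)): queue <77,41>
after step 8 (e8 deq() → 77): queue <41>

linearizable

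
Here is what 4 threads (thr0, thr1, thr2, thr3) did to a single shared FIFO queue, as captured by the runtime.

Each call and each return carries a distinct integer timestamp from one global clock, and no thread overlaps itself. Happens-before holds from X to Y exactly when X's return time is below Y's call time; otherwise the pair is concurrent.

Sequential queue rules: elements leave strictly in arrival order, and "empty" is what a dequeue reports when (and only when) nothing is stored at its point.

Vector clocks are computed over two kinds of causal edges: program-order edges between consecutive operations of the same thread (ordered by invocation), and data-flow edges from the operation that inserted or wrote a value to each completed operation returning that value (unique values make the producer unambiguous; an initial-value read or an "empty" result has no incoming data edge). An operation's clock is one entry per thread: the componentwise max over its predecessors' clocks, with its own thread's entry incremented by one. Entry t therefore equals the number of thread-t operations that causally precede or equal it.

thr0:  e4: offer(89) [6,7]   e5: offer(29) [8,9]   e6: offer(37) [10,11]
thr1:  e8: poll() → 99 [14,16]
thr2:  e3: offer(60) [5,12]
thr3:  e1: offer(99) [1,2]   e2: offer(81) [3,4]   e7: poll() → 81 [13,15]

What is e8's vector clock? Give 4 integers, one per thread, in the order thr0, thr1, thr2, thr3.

VC(e1, invoked at 1): no causal predecessors; +1 on thr3 → (0, 0, 0, 1)
VC(e3, invoked at 5): no causal predecessors; +1 on thr2 → (0, 0, 1, 0)
VC(e4, invoked at 6): no causal predecessors; +1 on thr0 → (1, 0, 0, 0)
e2, invoked 3, takes VC(e1)=(0, 0, 0, 1) under max, adds 1 for thr3 → (0, 0, 0, 2)
e8, invoked 14, takes VC(e1)=(0, 0, 0, 1) under max, adds 1 for thr1 → (0, 1, 0, 1)
e5, invoked 8, takes VC(e4)=(1, 0, 0, 0) under max, adds 1 for thr0 → (2, 0, 0, 0)
e7, invoked 13, takes VC(e2)=(0, 0, 0, 2) under max, adds 1 for thr3 → (0, 0, 0, 3)
e6, invoked 10, takes VC(e5)=(2, 0, 0, 0) under max, adds 1 for thr0 → (3, 0, 0, 0)
target: VC(e8) = (0, 1, 0, 1)

(0, 1, 0, 1)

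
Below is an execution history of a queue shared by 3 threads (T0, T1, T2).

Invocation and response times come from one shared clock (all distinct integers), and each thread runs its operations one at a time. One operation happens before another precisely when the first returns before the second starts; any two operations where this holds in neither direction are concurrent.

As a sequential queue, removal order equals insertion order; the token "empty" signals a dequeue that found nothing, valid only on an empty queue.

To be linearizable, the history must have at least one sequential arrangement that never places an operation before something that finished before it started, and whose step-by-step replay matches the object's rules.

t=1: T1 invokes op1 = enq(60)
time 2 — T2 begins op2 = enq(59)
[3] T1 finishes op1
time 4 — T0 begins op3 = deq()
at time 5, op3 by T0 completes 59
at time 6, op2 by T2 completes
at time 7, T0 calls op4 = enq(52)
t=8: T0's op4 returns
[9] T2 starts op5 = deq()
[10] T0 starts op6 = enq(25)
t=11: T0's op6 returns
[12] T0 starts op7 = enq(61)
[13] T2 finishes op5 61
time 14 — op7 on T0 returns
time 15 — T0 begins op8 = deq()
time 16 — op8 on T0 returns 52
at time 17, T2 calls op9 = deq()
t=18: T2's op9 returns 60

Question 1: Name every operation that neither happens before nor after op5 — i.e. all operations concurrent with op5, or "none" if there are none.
concurrent with op5 ([9,13]): every op whose interval crosses 9..13
op1 [1,3]: before
op2 [2,6]: before
op3 [4,5]: before
op4 [7,8]: before
op6 [10,11]: concurrent
op7 [12,14]: concurrent
op8 [15,16]: after
op9 [17,18]: after

op6, op7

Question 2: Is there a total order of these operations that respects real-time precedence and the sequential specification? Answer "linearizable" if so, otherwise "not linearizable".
events 1..12 are fine; event 13 — the response of op5 at time 13 — makes the prefix non-linearizable
6 orders of the 6 completed queue ops respect real time; none is legal
including or dropping the 1 pending operation (op7) in any combination fails
sample order op1, op2, op3, op4, op5, op6 (pending dropped) stalls at step 3 — op3 deq() → 59 has no legal effect
sample order op1, op2, op3, op4, op6, op5 (pending dropped) stalls at step 3 — op3 deq() → 59 has no legal effect

not linearizable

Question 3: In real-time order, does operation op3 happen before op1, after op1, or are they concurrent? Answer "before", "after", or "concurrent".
op3 spans [4,5], op1 spans [1,3]
resp(op1)=3 < inv(op3)=4

after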